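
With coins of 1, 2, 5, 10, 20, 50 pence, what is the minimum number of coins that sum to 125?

Greedy: take as many of the largest coin as possible, then repeat with the remainder.
125 = 2×50 + 1×20 + 1×5
Total coins = 2 + 1 + 1 = 4

4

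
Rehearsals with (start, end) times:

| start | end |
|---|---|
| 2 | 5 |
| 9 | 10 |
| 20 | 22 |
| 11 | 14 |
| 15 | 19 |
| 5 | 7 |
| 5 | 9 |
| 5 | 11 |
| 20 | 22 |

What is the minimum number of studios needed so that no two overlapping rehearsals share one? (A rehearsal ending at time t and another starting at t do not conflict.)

3

starts: [2, 5, 5, 5, 9, 11, 15, 20, 20]
ends:   [5, 7, 9, 10, 11, 14, 19, 22, 22]
s2→1 e5→0 s5→1 s5→2 s5→3  — peak 3.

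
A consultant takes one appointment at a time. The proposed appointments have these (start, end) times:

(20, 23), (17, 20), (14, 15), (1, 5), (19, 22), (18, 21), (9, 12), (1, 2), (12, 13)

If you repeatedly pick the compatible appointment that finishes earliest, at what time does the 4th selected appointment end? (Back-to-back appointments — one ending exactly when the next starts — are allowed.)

By end time: (1,2), (1,5), (9,12), (12,13), (14,15), (17,20), (18,21), (19,22), (20,23).
Pick (1,2); next start ≥ 2 → (9,12); next start ≥ 12 → (12,13); next start ≥ 13 → (14,15); next start ≥ 15 → (17,20); next start ≥ 20 → (20,23).
Selected: (1,2) (9,12) (12,13) (14,15) (17,20) (20,23)

15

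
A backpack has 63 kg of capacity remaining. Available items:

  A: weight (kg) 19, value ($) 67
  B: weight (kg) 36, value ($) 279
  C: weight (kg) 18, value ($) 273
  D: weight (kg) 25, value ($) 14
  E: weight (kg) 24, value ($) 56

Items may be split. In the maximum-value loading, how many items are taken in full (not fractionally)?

Greedy by value/weight ratio, highest first.
Order: C (273/18=15.17) > B (279/36=7.75) > A (67/19=3.53) > E (56/24=2.33) > D (14/25=0.56)
Fill: take C (18 @ 273) → take B (36 @ 279) → take 9/19 of A → 31.74; 63/63 used.
2 item(s) taken whole; one partial (take 9/19 of A).

2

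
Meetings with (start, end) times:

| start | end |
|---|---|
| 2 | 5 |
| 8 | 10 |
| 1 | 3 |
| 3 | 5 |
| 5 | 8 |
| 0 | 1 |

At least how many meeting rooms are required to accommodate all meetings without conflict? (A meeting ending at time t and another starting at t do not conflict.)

2

The answer is the maximum number of intervals overlapping at any instant.
Events (time:±→running): 0:+→1 1:-→0 1:+→1 2:+→2 … peak 2.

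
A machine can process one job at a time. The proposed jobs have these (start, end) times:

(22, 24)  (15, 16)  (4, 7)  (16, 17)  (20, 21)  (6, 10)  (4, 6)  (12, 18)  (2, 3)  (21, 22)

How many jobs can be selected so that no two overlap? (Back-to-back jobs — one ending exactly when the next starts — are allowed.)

8

Sort by end time and greedily take each interval whose start is ≥ the last chosen end.
Sorted by end: (2,3)  (4,6)  (4,7)  (6,10)  (15,16)  (16,17)  (12,18)  (20,21)  (21,22)  (22,24)
take (2,3); take (4,6); take (6,10); take (15,16); take (16,17); take (20,21); take (21,22); take (22,24).
Selected 8 jobs.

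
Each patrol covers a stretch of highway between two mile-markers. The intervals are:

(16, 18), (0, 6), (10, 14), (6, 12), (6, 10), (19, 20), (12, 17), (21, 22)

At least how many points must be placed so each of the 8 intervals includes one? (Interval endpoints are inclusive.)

5

Sort by right endpoint; whenever an interval is uncovered, place a point at its right end.
By right end: [0,6]  [6,10]  [6,12]  [10,14]  [12,17]  [16,18]  [19,20]  [21,22]
[0,6] uncovered → point at 6; [10,14] uncovered → point at 14; [16,18] uncovered → point at 18; [19,20] uncovered → point at 20; [21,22] uncovered → point at 22.
Points: 6, 14, 18, 20, 22 (5 total).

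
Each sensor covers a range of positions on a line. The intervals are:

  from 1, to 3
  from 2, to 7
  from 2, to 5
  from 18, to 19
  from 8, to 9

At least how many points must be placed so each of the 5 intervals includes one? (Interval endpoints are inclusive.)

Sort by right endpoint; whenever an interval is uncovered, place a point at its right end.
By right end: [1,3]  [2,5]  [2,7]  [8,9]  [18,19]
[1,3] uncovered → point at 3; [8,9] uncovered → point at 9; [18,19] uncovered → point at 19.
Points: 3, 9, 19 (3 total).

3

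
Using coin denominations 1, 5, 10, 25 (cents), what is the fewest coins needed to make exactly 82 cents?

6

Greedy: take as many of the largest coin as possible, then repeat with the remainder.
82 − 3×25→7 − 1×5→2 − 2×1→0
Total coins = 3 + 1 + 2 = 6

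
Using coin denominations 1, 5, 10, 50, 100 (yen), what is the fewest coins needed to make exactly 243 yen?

Use the largest denomination that fits, subtract, and repeat.
243 = 2×100 + 4×10 + 3×1
Total coins = 2 + 4 + 3 = 9

9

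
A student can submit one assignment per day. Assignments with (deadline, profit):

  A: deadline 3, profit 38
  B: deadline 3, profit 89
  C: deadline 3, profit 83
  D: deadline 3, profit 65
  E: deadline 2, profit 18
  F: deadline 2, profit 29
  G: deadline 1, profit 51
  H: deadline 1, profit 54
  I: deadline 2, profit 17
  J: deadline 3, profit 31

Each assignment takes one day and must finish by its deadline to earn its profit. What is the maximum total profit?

Profit order: B=89 C=83 D=65 H=54 G=51 A=38 J=31 F=29 E=18 I=17
Assign: B→slot 3, C→slot 2, D→slot 1, H skipped, G skipped, A skipped, J skipped, F skipped, E skipped, I skipped.
Slots: [1:D] [2:C] [3:B]
Profit = 65 + 83 + 89 = 237

237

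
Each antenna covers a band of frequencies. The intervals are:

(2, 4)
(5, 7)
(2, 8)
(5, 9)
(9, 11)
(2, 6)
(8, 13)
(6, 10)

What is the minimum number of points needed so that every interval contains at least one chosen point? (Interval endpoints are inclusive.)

3

By right end: [2,4]  [2,6]  [5,7]  [2,8]  [5,9]  [6,10]  [9,11]  [8,13]
[2,4] uncovered → point at 4; [5,7] uncovered → point at 7; [9,11] uncovered → point at 11.
Points: 4, 7, 11 (3 total).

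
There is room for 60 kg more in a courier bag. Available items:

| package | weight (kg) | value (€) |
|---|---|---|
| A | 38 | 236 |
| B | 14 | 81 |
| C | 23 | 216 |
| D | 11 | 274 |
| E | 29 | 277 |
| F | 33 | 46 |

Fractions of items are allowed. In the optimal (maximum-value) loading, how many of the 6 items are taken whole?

Order: D (274/11=24.91) > E (277/29=9.55) > C (216/23=9.39) > A (236/38=6.21) > B (81/14=5.79) > F (46/33=1.39)
Fill: take D (11 @ 274) → take E (29 @ 277) → take 20/23 of C → 187.83; 60/60 used.
2 item(s) taken whole; one partial (take 20/23 of C).

2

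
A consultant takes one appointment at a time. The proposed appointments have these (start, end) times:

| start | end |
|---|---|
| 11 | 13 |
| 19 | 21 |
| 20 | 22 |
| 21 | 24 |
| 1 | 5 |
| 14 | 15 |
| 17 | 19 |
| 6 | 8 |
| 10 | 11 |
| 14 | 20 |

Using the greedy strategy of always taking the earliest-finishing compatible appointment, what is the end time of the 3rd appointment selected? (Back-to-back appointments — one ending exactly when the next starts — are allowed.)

11

Greedy by earliest finish: after sorting by end time, pick each interval compatible with the last pick.
By end time: (1,5), (6,8), (10,11), (11,13), (14,15), (17,19), (14,20), (19,21), (20,22), (21,24).
Pick (1,5); next start ≥ 5 → (6,8); next start ≥ 8 → (10,11); next start ≥ 11 → (11,13); next start ≥ 13 → (14,15); next start ≥ 15 → (17,19); next start ≥ 19 → (19,21); next start ≥ 21 → (21,24).
Selected: (1,5) (6,8) (10,11) (11,13) (14,15) (17,19) (19,21) (21,24)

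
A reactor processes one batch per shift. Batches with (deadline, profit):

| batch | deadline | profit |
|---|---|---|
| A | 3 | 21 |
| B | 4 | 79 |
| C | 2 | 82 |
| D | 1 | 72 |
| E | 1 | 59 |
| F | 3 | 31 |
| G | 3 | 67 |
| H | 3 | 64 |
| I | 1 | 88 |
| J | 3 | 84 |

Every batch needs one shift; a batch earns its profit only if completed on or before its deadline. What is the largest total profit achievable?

Sort by profit descending; place each in the latest free slot ≤ its deadline.
Profit order: I=88 J=84 C=82 B=79 D=72 G=67 H=64 E=59 F=31 A=21
Assign: I→slot 1, J→slot 3, C→slot 2, B→slot 4, D skipped, G skipped, H skipped, E skipped, F skipped, A skipped.
Slots: [1:I] [2:C] [3:J] [4:B]
Profit = 88 + 82 + 84 + 79 = 333

333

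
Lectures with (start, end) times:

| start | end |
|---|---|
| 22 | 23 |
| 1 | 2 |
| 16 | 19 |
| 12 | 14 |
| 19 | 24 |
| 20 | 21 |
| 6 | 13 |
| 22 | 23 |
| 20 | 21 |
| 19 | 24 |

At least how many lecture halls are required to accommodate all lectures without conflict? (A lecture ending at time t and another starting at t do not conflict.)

4

The answer is the maximum number of intervals overlapping at any instant.
starts: [1, 6, 12, 16, 19, 19, 20, 20, 22, 22]
ends:   [2, 13, 14, 19, 21, 21, 23, 23, 24, 24]
s1→1 e2→0 s6→1 s12→2 e13→1 e14→0 s16→1 e19→0 s19→1 s19→2 s20→3 s20→4  — peak 4.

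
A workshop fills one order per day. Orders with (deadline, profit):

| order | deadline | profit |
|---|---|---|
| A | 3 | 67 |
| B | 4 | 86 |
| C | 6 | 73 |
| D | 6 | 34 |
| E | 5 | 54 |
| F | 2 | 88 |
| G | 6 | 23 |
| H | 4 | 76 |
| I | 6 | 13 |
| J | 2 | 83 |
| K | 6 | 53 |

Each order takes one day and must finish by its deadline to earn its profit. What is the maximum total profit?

Sort by profit descending; place each in the latest free slot ≤ its deadline.
By profit: F(d2,88), B(d4,86), J(d2,83), H(d4,76), C(d6,73), A(d3,67), E(d5,54), K(d6,53), D(d6,34), G(d6,23), I(d6,13)
F→slot 2; B→slot 4; J→slot 1; H→slot 3; C→slot 6; A skipped; E→slot 5; K skipped; D skipped; G skipped; I skipped.
Profit = 83 + 88 + 76 + 86 + 54 + 73 = 460

460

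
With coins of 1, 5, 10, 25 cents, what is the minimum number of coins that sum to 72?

72 = 2×25 + 2×10 + 2×1
Total coins = 2 + 2 + 2 = 6

6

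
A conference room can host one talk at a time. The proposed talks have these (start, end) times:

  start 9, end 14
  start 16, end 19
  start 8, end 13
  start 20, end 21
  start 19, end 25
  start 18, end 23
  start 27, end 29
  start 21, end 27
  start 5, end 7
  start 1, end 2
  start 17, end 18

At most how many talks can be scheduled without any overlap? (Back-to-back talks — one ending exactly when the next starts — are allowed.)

Order by finish time; keep every interval that doesn't clash with the previous kept one.
By end time: (1,2), (5,7), (8,13), (9,14), (17,18), (16,19), (20,21), (18,23), (19,25), (21,27), (27,29).
Pick (1,2); next start ≥ 2 → (5,7); next start ≥ 7 → (8,13); next start ≥ 13 → (17,18); next start ≥ 18 → (20,21); next start ≥ 21 → (21,27); next start ≥ 27 → (27,29).
Selected 7 talks.

7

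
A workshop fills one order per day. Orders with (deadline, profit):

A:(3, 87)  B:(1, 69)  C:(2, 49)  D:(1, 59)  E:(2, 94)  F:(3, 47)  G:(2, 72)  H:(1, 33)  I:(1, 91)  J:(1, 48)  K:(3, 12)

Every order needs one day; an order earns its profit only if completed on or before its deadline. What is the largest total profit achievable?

Take jobs in profit order; each goes to the latest open slot no later than its deadline.
By profit: E(d2,94), I(d1,91), A(d3,87), G(d2,72), B(d1,69), D(d1,59), C(d2,49), J(d1,48), F(d3,47), H(d1,33), K(d3,12)
E→slot 2; I→slot 1; A→slot 3; G skipped; B skipped; D skipped; C skipped; J skipped; F skipped; H skipped; K skipped.
Profit = 91 + 94 + 87 = 272

272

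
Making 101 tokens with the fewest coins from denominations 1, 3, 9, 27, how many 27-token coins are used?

Use the largest denomination that fits, subtract, and repeat.
101 − 3×27→20 − 2×9→2 − 2×1→0
Count of 27: 3

3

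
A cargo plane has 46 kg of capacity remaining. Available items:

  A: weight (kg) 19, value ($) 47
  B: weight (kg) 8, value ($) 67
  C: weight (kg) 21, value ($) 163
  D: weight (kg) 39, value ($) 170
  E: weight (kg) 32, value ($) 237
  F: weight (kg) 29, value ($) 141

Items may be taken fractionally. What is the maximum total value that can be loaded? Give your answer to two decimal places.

Order: B (67/8=8.38) > C (163/21=7.76) > E (237/32=7.41) > F (141/29=4.86) > D (170/39=4.36) > A (47/19=2.47)
Fill: take B (8 @ 67) → take C (21 @ 163) → take 17/32 of E → 125.91; 46/46 used.
Total value = 355.91

355.91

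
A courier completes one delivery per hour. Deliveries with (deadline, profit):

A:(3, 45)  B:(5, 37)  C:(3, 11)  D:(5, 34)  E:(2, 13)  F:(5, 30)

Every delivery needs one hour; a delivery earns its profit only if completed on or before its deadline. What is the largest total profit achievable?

159

By profit: A(d3,45), B(d5,37), D(d5,34), F(d5,30), E(d2,13), C(d3,11)
A→slot 3; B→slot 5; D→slot 4; F→slot 2; E→slot 1; C skipped.
Profit = 13 + 30 + 45 + 34 + 37 = 159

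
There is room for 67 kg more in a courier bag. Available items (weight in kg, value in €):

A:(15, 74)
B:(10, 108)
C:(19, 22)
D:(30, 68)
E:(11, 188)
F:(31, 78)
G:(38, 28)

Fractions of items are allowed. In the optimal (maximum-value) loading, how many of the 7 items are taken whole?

4

Sort by value per unit weight and fill in that order.
Ratios (sorted): E 17.09, B 10.80, A 4.93, F 2.52, D 2.27, C 1.16, G 0.74
take E (11 @ 188); take B (10 @ 108); take A (15 @ 74); take F (31 @ 78). Capacity used 67/67.
4 item(s) taken whole.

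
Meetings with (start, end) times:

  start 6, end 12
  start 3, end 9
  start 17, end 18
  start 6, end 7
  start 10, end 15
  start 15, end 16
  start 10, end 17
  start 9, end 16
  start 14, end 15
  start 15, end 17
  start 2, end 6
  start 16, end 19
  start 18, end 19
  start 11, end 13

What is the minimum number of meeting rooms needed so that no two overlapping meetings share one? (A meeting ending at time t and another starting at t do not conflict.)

starts: [2, 3, 6, 6, 9, 10, 10, 11, 14, 15, 15, 16, 17, 18]
ends:   [6, 7, 9, 12, 13, 15, 15, 16, 16, 17, 17, 18, 19, 19]
s2→1 s3→2 e6→1 s6→2 s6→3 e7→2 e9→1 s9→2 s10→3 s10→4 s11→5  — peak 5.

5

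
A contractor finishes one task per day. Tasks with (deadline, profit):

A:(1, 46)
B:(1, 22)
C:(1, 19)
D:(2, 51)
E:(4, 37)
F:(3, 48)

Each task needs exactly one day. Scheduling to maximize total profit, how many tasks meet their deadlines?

Sort by profit descending; place each in the latest free slot ≤ its deadline.
By profit: D(d2,51), F(d3,48), A(d1,46), E(d4,37), B(d1,22), C(d1,19)
D→slot 2; F→slot 3; A→slot 1; E→slot 4; B skipped; C skipped.
4 of 6 scheduled.

4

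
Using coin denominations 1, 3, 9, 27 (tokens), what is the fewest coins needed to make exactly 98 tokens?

98 = 3×27 + 1×9 + 2×3 + 2×1
Total coins = 3 + 1 + 2 + 2 = 8

8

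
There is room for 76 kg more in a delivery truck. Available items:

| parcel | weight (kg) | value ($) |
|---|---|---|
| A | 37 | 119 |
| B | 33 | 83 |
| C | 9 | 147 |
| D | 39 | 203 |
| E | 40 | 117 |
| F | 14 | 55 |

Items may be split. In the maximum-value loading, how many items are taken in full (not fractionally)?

Order: C (147/9=16.33) > D (203/39=5.21) > F (55/14=3.93) > A (119/37=3.22) > E (117/40=2.92) > B (83/33=2.52)
Fill: take C (9 @ 147) → take D (39 @ 203) → take F (14 @ 55) → take 14/37 of A → 45.03; 76/76 used.
3 item(s) taken whole; one partial (take 14/37 of A).

3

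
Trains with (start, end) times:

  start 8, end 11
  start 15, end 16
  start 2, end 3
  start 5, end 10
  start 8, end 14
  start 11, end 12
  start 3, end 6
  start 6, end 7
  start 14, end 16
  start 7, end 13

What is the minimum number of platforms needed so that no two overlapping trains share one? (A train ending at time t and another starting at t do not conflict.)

4

starts: [2, 3, 5, 6, 7, 8, 8, 11, 14, 15]
ends:   [3, 6, 7, 10, 11, 12, 13, 14, 16, 16]
s2→1 e3→0 s3→1 s5→2 e6→1 s6→2 e7→1 s7→2 s8→3 s8→4  — peak 4.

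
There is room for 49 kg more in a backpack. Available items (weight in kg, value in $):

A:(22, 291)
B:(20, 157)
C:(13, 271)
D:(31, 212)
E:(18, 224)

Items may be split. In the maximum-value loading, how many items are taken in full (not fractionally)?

Order: C (271/13=20.85) > A (291/22=13.23) > E (224/18=12.44) > B (157/20=7.85) > D (212/31=6.84)
Fill: take C (13 @ 271) → take A (22 @ 291) → take 14/18 of E → 174.22; 49/49 used.
2 item(s) taken whole; one partial (take 14/18 of E).

2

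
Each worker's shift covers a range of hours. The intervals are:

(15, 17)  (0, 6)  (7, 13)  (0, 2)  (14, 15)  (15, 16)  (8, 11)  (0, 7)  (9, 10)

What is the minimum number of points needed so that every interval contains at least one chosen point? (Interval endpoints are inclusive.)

3

Sorted: [0,2] [0,6] [0,7] [9,10] [8,11] [7,13] [14,15] [15,16] [15,17]
{[0,2],[0,6],[0,7]} hit by 2; {[9,10],[8,11],[7,13]} hit by 10; {[14,15],[15,16],[15,17]} hit by 15.
Points: 2, 10, 15 (3 total).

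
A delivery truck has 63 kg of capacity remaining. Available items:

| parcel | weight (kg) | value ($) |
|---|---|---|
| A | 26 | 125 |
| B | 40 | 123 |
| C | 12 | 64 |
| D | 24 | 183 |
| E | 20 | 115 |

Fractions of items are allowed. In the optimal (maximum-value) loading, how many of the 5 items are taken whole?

3

Sort by value per unit weight and fill in that order.
Ratios (sorted): D 7.62, E 5.75, C 5.33, A 4.81, B 3.08
take D (24 @ 183); take E (20 @ 115); take C (12 @ 64); take 7/26 of A → 33.65. Capacity used 63/63.
3 item(s) taken whole; one partial (take 7/26 of A).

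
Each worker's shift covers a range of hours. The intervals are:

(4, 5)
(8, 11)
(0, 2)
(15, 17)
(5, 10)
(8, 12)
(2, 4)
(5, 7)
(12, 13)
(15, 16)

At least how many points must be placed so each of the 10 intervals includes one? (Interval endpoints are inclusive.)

5

By right end: [0,2]  [2,4]  [4,5]  [5,7]  [5,10]  [8,11]  [8,12]  [12,13]  [15,16]  [15,17]
[0,2] uncovered → point at 2; [4,5] uncovered → point at 5; [8,11] uncovered → point at 11; [12,13] uncovered → point at 13; [15,16] uncovered → point at 16.
Points: 2, 5, 11, 13, 16 (5 total).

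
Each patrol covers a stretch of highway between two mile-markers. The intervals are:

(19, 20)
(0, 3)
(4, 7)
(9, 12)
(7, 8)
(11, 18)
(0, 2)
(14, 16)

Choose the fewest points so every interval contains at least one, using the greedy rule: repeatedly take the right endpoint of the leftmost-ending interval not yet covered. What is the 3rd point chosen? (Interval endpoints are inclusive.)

Sort by right endpoint; whenever an interval is uncovered, place a point at its right end.
Sorted: [0,2] [0,3] [4,7] [7,8] [9,12] [14,16] [11,18] [19,20]
{[0,2],[0,3]} hit by 2; {[4,7],[7,8]} hit by 7; {[9,12]} hit by 12; {[14,16],[11,18]} hit by 16; {[19,20]} hit by 20.
Points: 2, 7, 12, 16, 20 (5 total).

12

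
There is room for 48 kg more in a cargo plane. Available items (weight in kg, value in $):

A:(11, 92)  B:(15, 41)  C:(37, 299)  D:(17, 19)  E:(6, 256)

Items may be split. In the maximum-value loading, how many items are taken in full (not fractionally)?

Sort by value per unit weight and fill in that order.
Order: E (256/6=42.67) > A (92/11=8.36) > C (299/37=8.08) > B (41/15=2.73) > D (19/17=1.12)
Fill: take E (6 @ 256) → take A (11 @ 92) → take 31/37 of C → 250.51; 48/48 used.
2 item(s) taken whole; one partial (take 31/37 of C).

2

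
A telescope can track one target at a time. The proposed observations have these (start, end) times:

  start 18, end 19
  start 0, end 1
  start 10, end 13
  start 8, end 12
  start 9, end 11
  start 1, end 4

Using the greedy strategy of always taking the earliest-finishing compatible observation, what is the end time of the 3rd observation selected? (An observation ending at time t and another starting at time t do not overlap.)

11

By end time: (0,1), (1,4), (9,11), (8,12), (10,13), (18,19).
Pick (0,1); next start ≥ 1 → (1,4); next start ≥ 4 → (9,11); next start ≥ 11 → (18,19).
Selected: (0,1) (1,4) (9,11) (18,19)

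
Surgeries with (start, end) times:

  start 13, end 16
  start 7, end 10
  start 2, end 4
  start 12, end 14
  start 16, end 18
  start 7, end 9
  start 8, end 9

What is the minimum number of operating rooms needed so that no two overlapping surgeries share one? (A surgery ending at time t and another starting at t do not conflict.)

3

Events (time:±→running): 2:+→1 4:-→0 7:+→1 7:+→2 8:+→3 … peak 3.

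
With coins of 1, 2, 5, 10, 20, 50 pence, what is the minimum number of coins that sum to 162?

5

Greedy: take as many of the largest coin as possible, then repeat with the remainder.
162 − 3×50→12 − 1×10→2 − 1×2→0
Total coins = 3 + 1 + 1 = 5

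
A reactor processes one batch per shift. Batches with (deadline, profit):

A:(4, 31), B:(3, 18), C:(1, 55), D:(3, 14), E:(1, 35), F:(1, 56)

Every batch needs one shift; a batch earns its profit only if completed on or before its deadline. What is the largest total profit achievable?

Take jobs in profit order; each goes to the latest open slot no later than its deadline.
By profit: F(d1,56), C(d1,55), E(d1,35), A(d4,31), B(d3,18), D(d3,14)
F→slot 1; C skipped; E skipped; A→slot 4; B→slot 3; D→slot 2.
Profit = 56 + 14 + 18 + 31 = 119

119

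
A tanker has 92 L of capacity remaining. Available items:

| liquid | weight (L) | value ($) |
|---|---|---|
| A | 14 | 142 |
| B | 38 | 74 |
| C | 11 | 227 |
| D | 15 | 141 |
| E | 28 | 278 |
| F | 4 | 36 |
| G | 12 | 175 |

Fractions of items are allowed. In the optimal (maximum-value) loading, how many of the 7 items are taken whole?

6

Ratios (sorted): C 20.64, G 14.58, A 10.14, E 9.93, D 9.40, F 9.00, B 1.95
take C (11 @ 227); take G (12 @ 175); take A (14 @ 142); take E (28 @ 278); take D (15 @ 141); take F (4 @ 36); take 8/38 of B → 15.58. Capacity used 92/92.
6 item(s) taken whole; one partial (take 8/38 of B).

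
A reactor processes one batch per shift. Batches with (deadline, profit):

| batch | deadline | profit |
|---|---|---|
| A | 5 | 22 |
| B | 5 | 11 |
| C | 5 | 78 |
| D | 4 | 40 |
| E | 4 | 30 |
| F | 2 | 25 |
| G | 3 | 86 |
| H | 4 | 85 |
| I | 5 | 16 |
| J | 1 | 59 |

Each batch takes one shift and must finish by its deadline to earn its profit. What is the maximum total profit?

348

By profit: G(d3,86), H(d4,85), C(d5,78), J(d1,59), D(d4,40), E(d4,30), F(d2,25), A(d5,22), I(d5,16), B(d5,11)
G→slot 3; H→slot 4; C→slot 5; J→slot 1; D→slot 2; E skipped; F skipped; A skipped; I skipped; B skipped.
Profit = 59 + 40 + 86 + 85 + 78 = 348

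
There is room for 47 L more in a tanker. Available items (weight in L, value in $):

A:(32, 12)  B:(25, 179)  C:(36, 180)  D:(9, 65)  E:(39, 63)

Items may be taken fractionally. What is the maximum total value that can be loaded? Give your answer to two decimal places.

Ratios (sorted): D 7.22, B 7.16, C 5.00, E 1.62, A 0.38
take D (9 @ 65); take B (25 @ 179); take 13/36 of C → 65.00. Capacity used 47/47.
Total value = 309.00

309.00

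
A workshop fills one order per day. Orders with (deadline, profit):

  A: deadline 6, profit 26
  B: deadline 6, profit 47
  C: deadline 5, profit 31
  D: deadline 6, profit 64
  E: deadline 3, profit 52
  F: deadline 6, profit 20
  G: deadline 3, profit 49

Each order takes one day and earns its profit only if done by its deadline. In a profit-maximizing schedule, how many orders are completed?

6

By profit: D(d6,64), E(d3,52), G(d3,49), B(d6,47), C(d5,31), A(d6,26), F(d6,20)
D→slot 6; E→slot 3; G→slot 2; B→slot 5; C→slot 4; A→slot 1; F skipped.
6 of 7 scheduled.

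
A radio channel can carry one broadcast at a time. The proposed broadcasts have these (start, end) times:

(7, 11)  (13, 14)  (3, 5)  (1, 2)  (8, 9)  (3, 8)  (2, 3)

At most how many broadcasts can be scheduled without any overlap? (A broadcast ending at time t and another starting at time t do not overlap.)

Sorted by end: (1,2)  (2,3)  (3,5)  (3,8)  (8,9)  (7,11)  (13,14)
take (1,2); take (2,3); take (3,5); take (8,9); skip (7,11); take (13,14).
Selected 5 broadcasts.

5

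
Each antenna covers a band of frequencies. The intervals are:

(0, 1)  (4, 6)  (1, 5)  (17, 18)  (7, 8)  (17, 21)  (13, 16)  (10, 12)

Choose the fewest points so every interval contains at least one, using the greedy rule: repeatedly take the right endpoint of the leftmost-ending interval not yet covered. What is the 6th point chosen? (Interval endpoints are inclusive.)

18

Process intervals by earliest right end; each time one isn't hit yet, stab at its right endpoint.
Sorted: [0,1] [1,5] [4,6] [7,8] [10,12] [13,16] [17,18] [17,21]
{[0,1],[1,5]} hit by 1; {[4,6]} hit by 6; {[7,8]} hit by 8; {[10,12]} hit by 12; {[13,16]} hit by 16; {[17,18],[17,21]} hit by 18.
Points: 1, 6, 8, 12, 16, 18 (6 total).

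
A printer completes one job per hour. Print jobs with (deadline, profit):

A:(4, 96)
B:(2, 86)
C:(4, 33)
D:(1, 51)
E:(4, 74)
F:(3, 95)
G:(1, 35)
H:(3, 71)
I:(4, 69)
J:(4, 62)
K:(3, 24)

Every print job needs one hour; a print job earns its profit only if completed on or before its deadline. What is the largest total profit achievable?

By profit: A(d4,96), F(d3,95), B(d2,86), E(d4,74), H(d3,71), I(d4,69), J(d4,62), D(d1,51), G(d1,35), C(d4,33), K(d3,24)
A→slot 4; F→slot 3; B→slot 2; E→slot 1; H skipped; I skipped; J skipped; D skipped; G skipped; C skipped; K skipped.
Profit = 74 + 86 + 95 + 96 = 351

351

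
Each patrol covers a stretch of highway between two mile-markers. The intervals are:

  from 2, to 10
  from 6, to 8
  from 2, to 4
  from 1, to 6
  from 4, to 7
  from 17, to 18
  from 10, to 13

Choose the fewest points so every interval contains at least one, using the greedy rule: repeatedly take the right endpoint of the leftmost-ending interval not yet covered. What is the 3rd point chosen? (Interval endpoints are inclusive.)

By right end: [2,4]  [1,6]  [4,7]  [6,8]  [2,10]  [10,13]  [17,18]
[2,4] uncovered → point at 4; [6,8] uncovered → point at 8; [10,13] uncovered → point at 13; [17,18] uncovered → point at 18.
Points: 4, 8, 13, 18 (4 total).

13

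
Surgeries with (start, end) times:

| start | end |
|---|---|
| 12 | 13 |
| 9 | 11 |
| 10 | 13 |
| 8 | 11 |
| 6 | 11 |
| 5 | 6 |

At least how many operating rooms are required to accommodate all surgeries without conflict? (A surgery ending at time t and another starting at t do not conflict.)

4

The answer is the maximum number of intervals overlapping at any instant.
Events (time:±→running): 5:+→1 6:-→0 6:+→1 8:+→2 9:+→3 10:+→4 … peak 4.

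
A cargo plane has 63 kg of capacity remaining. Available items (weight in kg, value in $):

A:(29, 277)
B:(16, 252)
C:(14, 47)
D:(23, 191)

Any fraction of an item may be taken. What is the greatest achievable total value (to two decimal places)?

678.48

Sort by value per unit weight and fill in that order.
Ratios (sorted): B 15.75, A 9.55, D 8.30, C 3.36
take B (16 @ 252); take A (29 @ 277); take 18/23 of D → 149.48. Capacity used 63/63.
Total value = 678.48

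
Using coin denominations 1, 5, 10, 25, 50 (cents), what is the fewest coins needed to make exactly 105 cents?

Use the largest denomination that fits, subtract, and repeat.
105 = 2×50 + 1×5
Total coins = 2 + 1 = 3

3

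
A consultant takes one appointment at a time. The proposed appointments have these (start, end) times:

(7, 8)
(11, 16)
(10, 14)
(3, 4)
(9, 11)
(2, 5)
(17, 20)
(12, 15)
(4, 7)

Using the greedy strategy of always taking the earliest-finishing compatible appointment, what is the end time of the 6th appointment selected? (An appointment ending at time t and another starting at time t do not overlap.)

20

Sort by end time and greedily take each interval whose start is ≥ the last chosen end.
Sorted by end: (3,4)  (2,5)  (4,7)  (7,8)  (9,11)  (10,14)  (12,15)  (11,16)  (17,20)
take (3,4); take (4,7); take (7,8); take (9,11); take (12,15); take (17,20).
Selected: (3,4) (4,7) (7,8) (9,11) (12,15) (17,20)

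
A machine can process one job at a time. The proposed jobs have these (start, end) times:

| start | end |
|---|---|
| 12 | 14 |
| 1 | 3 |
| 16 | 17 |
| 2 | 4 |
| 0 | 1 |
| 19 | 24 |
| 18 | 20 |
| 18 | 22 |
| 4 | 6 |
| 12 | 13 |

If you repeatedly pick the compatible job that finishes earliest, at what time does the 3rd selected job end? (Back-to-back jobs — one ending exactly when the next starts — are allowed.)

6

Order by finish time; keep every interval that doesn't clash with the previous kept one.
By end time: (0,1), (1,3), (2,4), (4,6), (12,13), (12,14), (16,17), (18,20), (18,22), (19,24).
Pick (0,1); next start ≥ 1 → (1,3); next start ≥ 3 → (4,6); next start ≥ 6 → (12,13); next start ≥ 13 → (16,17); next start ≥ 17 → (18,20).
Selected: (0,1) (1,3) (4,6) (12,13) (16,17) (18,20)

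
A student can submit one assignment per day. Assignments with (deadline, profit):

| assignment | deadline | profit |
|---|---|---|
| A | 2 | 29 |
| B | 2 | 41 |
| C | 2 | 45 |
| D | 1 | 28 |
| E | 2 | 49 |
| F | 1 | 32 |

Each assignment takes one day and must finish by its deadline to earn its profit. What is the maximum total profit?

Profit order: E=49 C=45 B=41 F=32 A=29 D=28
Assign: E→slot 2, C→slot 1, B skipped, F skipped, A skipped, D skipped.
Slots: [1:C] [2:E]
Profit = 45 + 49 = 94

94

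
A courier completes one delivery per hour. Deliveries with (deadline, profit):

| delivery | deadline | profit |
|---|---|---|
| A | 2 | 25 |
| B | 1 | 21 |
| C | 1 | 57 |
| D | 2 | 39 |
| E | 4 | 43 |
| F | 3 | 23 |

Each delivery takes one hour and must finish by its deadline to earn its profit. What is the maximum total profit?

162

Take jobs in profit order; each goes to the latest open slot no later than its deadline.
By profit: C(d1,57), E(d4,43), D(d2,39), A(d2,25), F(d3,23), B(d1,21)
C→slot 1; E→slot 4; D→slot 2; A skipped; F→slot 3; B skipped.
Profit = 57 + 39 + 23 + 43 = 162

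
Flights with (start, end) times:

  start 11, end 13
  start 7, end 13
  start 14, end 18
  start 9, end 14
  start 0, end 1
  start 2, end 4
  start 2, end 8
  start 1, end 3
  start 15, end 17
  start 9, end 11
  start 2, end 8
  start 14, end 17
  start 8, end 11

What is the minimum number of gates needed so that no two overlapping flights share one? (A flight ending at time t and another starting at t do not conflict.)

4

The answer is the maximum number of intervals overlapping at any instant.
starts: [0, 1, 2, 2, 2, 7, 8, 9, 9, 11, 14, 14, 15]
ends:   [1, 3, 4, 8, 8, 11, 11, 13, 13, 14, 17, 17, 18]
s0→1 e1→0 s1→1 s2→2 s2→3 s2→4  — peak 4.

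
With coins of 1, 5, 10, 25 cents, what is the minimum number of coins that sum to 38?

Use the largest denomination that fits, subtract, and repeat.
38 − 1×25→13 − 1×10→3 − 3×1→0
Total coins = 1 + 1 + 3 = 5

5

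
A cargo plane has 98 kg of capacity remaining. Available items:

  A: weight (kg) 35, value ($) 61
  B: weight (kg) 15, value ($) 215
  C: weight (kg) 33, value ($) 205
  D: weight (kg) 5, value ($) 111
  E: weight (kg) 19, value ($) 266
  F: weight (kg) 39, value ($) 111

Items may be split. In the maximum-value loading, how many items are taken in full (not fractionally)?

4

Ratios (sorted): D 22.20, B 14.33, E 14.00, C 6.21, F 2.85, A 1.74
take D (5 @ 111); take B (15 @ 215); take E (19 @ 266); take C (33 @ 205); take 26/39 of F → 74.00. Capacity used 98/98.
4 item(s) taken whole; one partial (take 26/39 of F).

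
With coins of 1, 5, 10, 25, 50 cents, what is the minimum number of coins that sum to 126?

Greedy: take as many of the largest coin as possible, then repeat with the remainder.
126 − 2×50→26 − 1×25→1 − 1×1→0
Total coins = 2 + 1 + 1 = 4

4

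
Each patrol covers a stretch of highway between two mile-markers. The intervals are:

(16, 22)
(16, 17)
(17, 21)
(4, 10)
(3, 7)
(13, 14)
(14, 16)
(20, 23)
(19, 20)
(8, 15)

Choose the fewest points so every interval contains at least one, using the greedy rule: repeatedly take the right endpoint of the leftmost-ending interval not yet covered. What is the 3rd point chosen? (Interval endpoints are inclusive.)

Sorted: [3,7] [4,10] [13,14] [8,15] [14,16] [16,17] [19,20] [17,21] [16,22] [20,23]
{[3,7],[4,10]} hit by 7; {[13,14],[8,15],[14,16]} hit by 14; {[16,17]} hit by 17; {[19,20],[17,21],[16,22],[20,23]} hit by 20.
Points: 7, 14, 17, 20 (4 total).

17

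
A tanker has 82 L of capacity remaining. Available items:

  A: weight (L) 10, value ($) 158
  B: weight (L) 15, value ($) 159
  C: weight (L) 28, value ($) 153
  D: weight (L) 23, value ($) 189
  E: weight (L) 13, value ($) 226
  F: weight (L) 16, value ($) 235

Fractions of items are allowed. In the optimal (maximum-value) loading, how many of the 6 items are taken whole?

Greedy by value/weight ratio, highest first.
Order: E (226/13=17.38) > A (158/10=15.80) > F (235/16=14.69) > B (159/15=10.60) > D (189/23=8.22) > C (153/28=5.46)
Fill: take E (13 @ 226) → take A (10 @ 158) → take F (16 @ 235) → take B (15 @ 159) → take D (23 @ 189) → take 5/28 of C → 27.32; 82/82 used.
5 item(s) taken whole; one partial (take 5/28 of C).

5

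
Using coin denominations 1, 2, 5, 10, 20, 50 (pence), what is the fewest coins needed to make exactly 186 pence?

186 − 3×50→36 − 1×20→16 − 1×10→6 − 1×5→1 − 1×1→0
Total coins = 3 + 1 + 1 + 1 + 1 = 7

7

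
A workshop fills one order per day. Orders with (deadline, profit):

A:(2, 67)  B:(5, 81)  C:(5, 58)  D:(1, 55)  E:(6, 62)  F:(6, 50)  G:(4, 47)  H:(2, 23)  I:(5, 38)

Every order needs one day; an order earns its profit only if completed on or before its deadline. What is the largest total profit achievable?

373

Take jobs in profit order; each goes to the latest open slot no later than its deadline.
By profit: B(d5,81), A(d2,67), E(d6,62), C(d5,58), D(d1,55), F(d6,50), G(d4,47), I(d5,38), H(d2,23)
B→slot 5; A→slot 2; E→slot 6; C→slot 4; D→slot 1; F→slot 3; G skipped; I skipped; H skipped.
Profit = 55 + 67 + 50 + 58 + 81 + 62 = 373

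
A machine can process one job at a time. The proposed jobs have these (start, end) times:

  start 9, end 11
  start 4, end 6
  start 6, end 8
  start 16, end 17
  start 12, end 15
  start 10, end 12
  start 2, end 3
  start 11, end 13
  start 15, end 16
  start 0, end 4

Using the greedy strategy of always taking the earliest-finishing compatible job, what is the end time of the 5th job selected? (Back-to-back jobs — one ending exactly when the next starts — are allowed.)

13

Greedy by earliest finish: after sorting by end time, pick each interval compatible with the last pick.
By end time: (2,3), (0,4), (4,6), (6,8), (9,11), (10,12), (11,13), (12,15), (15,16), (16,17).
Pick (2,3); next start ≥ 3 → (4,6); next start ≥ 6 → (6,8); next start ≥ 8 → (9,11); next start ≥ 11 → (11,13); next start ≥ 13 → (15,16); next start ≥ 16 → (16,17).
Selected: (2,3) (4,6) (6,8) (9,11) (11,13) (15,16) (16,17)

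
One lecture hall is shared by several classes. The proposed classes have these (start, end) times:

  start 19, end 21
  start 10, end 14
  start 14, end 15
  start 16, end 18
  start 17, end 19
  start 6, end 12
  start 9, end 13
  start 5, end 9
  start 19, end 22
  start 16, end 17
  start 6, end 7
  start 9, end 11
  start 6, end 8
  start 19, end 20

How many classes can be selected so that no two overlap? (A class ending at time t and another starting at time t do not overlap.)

6

Greedy by earliest finish: after sorting by end time, pick each interval compatible with the last pick.
Sorted by end: (6,7)  (6,8)  (5,9)  (9,11)  (6,12)  (9,13)  (10,14)  (14,15)  (16,17)  (16,18)  (17,19)  (19,20)  (19,21)  (19,22)
take (6,7); take (9,11); take (14,15); take (16,17); take (17,19); take (19,20).
Selected 6 classes.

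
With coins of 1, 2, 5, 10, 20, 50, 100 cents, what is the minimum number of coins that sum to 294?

7

294 − 2×100→94 − 1×50→44 − 2×20→4 − 2×2→0
Total coins = 2 + 1 + 2 + 2 = 7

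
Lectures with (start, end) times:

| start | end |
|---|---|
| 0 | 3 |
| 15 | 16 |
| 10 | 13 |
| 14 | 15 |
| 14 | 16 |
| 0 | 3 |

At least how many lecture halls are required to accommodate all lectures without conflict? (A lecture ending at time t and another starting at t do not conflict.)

2

Count concurrent intervals with a sweep; the peak is the room count.
Events (time:±→running): 0:+→1 0:+→2 … peak 2.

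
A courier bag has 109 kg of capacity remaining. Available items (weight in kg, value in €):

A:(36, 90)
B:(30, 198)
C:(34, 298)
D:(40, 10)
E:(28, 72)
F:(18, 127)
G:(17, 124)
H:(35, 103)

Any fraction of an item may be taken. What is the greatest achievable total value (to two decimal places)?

Order: C (298/34=8.76) > G (124/17=7.29) > F (127/18=7.06) > B (198/30=6.60) > H (103/35=2.94) > E (72/28=2.57) > A (90/36=2.50) > D (10/40=0.25)
Fill: take C (34 @ 298) → take G (17 @ 124) → take F (18 @ 127) → take B (30 @ 198) → take 10/35 of H → 29.43; 109/109 used.
Total value = 776.43

776.43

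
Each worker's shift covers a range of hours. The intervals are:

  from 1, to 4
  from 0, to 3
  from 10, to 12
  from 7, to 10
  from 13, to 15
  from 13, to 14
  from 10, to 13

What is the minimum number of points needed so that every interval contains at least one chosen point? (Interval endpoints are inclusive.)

3

By right end: [0,3]  [1,4]  [7,10]  [10,12]  [10,13]  [13,14]  [13,15]
[0,3] uncovered → point at 3; [7,10] uncovered → point at 10; [13,14] uncovered → point at 14.
Points: 3, 10, 14 (3 total).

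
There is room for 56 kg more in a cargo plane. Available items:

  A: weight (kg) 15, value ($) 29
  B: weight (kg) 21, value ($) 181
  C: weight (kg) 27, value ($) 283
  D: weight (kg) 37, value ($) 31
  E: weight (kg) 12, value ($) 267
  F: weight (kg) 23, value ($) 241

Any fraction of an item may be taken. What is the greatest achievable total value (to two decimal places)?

728.13

Order: E (267/12=22.25) > C (283/27=10.48) > F (241/23=10.48) > B (181/21=8.62) > A (29/15=1.93) > D (31/37=0.84)
Fill: take E (12 @ 267) → take C (27 @ 283) → take 17/23 of F → 178.13; 56/56 used.
Total value = 728.13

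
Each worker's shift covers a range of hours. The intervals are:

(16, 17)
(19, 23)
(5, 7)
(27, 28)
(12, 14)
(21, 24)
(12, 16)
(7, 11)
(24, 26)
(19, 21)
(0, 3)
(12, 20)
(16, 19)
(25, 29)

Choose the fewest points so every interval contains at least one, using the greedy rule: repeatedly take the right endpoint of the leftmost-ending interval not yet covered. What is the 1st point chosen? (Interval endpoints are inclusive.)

3

Sort by right endpoint; whenever an interval is uncovered, place a point at its right end.
Sorted: [0,3] [5,7] [7,11] [12,14] [12,16] [16,17] [16,19] [12,20] [19,21] [19,23] [21,24] [24,26] [27,28] [25,29]
{[0,3]} hit by 3; {[5,7],[7,11]} hit by 7; {[12,14],[12,16]} hit by 14; {[16,17],[16,19],[12,20]} hit by 17; {[19,21],[19,23],[21,24]} hit by 21; {[24,26]} hit by 26; {[27,28],[25,29]} hit by 28.
Points: 3, 7, 14, 17, 21, 26, 28 (7 total).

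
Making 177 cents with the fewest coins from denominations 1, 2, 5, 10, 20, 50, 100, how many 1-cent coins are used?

0

177 = 1×100 + 1×50 + 1×20 + 1×5 + 1×2
Count of 1: 0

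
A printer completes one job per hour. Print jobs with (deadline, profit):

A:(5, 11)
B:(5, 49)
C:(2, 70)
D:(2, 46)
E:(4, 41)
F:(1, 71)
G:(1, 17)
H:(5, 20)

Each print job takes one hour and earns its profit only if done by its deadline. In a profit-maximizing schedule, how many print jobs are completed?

Sort by profit descending; place each in the latest free slot ≤ its deadline.
Profit order: F=71 C=70 B=49 D=46 E=41 H=20 G=17 A=11
Assign: F→slot 1, C→slot 2, B→slot 5, D skipped, E→slot 4, H→slot 3, G skipped, A skipped.
Slots: [1:F] [2:C] [3:H] [4:E] [5:B]
5 of 8 scheduled.

5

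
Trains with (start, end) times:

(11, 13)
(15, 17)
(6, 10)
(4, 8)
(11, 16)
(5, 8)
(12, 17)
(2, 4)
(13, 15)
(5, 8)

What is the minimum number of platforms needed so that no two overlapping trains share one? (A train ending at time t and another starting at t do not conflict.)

The answer is the maximum number of intervals overlapping at any instant.
Events (time:±→running): 2:+→1 4:-→0 4:+→1 5:+→2 5:+→3 6:+→4 … peak 4.

4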